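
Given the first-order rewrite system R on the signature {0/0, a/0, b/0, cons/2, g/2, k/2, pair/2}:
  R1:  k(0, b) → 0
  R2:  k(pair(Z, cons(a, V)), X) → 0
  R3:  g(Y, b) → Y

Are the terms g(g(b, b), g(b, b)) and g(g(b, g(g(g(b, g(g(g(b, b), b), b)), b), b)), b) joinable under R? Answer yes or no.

Reduce t₁ = g(g(b, b), g(b, b)):
1. g(g(b, b), g(b, b))  →  g(b, g(b, b))   [R3 at 1]
2. g(b, g(b, b))  →  g(b, b)   [R3 at 2]
3. g(b, b)  →  b   [R3 at ε]

Reduce t₂ = g(g(b, g(g(g(b, g(g(g(b, b), b), b)), b), b)), b):
1. g(g(b, g(g(g(b, g(g(g(b, b), b), b)), b), b)), b)  →  g(b, g(g(g(b, g(g(g(b, b), b), b)), b), b))   [R3 at ε]
2. g(b, g(g(g(b, g(g(g(b, b), b), b)), b), b))  →  g(b, g(g(b, g(g(g(b, b), b), b)), b))   [R3 at 2]
3. g(b, g(g(b, g(g(g(b, b), b), b)), b))  →  g(b, g(b, g(g(g(b, b), b), b)))   [R3 at 2]
4. g(b, g(b, g(g(g(b, b), b), b)))  →  g(b, g(b, g(g(b, b), b)))   [R3 at 2.2]
5. g(b, g(b, g(g(b, b), b)))  →  g(b, g(b, g(b, b)))   [R3 at 2.2]
6. g(b, g(b, g(b, b)))  →  g(b, g(b, b))   [R3 at 2.2]
7. g(b, g(b, b))  →  g(b, b)   [R3 at 2]
8. g(b, b)  →  b   [R3 at ε]

yes — NF(t₁) = b, NF(t₂) = b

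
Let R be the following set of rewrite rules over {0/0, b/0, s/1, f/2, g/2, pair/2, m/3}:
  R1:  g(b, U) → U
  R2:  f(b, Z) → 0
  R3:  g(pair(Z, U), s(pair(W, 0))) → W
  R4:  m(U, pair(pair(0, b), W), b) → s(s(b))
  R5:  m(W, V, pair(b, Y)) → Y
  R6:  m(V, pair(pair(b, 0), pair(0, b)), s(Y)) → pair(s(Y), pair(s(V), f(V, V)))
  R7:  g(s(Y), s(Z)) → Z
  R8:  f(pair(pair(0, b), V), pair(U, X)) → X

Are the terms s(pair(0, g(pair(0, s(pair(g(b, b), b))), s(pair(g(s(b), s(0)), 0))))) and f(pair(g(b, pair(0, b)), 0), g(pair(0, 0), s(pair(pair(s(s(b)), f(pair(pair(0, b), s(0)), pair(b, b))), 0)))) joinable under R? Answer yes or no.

Reduce t₁ = s(pair(0, g(pair(0, s(pair(g(b, b), b))), s(pair(g(s(b), s(0)), 0))))):
1. s(pair(0, g(pair(0, s(pair(g(b, b), b))), s(pair(g(s(b), s(0)), 0)))))  →  s(pair(0, g(s(b), s(0))))   [R3 at 1.2]
2. s(pair(0, g(s(b), s(0))))  →  s(pair(0, 0))   [R7 at 1.2]

Reduce t₂ = f(pair(g(b, pair(0, b)), 0), g(pair(0, 0), s(pair(pair(s(s(b)), f(pair(pair(0, b), s(0)), pair(b, b))), 0)))):
1. f(pair(g(b, pair(0, b)), 0), g(pair(0, 0), s(pair(pair(s(s(b)), f(pair(pair(0, b), s(0)), pair(b, b))), 0))))  →  f(pair(pair(0, b), 0), g(pair(0, 0), s(pair(pair(s(s(b)), f(pair(pair(0, b), s(0)), pair(b, b))), 0))))   [R1 at 1.1]
2. f(pair(pair(0, b), 0), g(pair(0, 0), s(pair(pair(s(s(b)), f(pair(pair(0, b), s(0)), pair(b, b))), 0))))  →  f(pair(pair(0, b), 0), pair(s(s(b)), f(pair(pair(0, b), s(0)), pair(b, b))))   [R3 at 2]
3. f(pair(pair(0, b), 0), pair(s(s(b)), f(pair(pair(0, b), s(0)), pair(b, b))))  →  f(pair(pair(0, b), s(0)), pair(b, b))   [R8 at ε]
4. f(pair(pair(0, b), s(0)), pair(b, b))  →  b   [R8 at ε]

no — NF(t₁) = s(pair(0, 0)), NF(t₂) = b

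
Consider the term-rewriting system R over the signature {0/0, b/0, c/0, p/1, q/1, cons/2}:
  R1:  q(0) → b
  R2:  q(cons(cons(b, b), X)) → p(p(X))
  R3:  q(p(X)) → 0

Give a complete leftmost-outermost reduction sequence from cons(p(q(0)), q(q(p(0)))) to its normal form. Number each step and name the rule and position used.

1. cons(p(q(0)), q(q(p(0))))  →  cons(p(b), q(q(p(0))))   [R1 at 1.1]
2. cons(p(b), q(q(p(0))))  →  cons(p(b), q(0))   [R3 at 2.1]
3. cons(p(b), q(0))  →  cons(p(b), b)   [R1 at 2]

cons(p(b), b)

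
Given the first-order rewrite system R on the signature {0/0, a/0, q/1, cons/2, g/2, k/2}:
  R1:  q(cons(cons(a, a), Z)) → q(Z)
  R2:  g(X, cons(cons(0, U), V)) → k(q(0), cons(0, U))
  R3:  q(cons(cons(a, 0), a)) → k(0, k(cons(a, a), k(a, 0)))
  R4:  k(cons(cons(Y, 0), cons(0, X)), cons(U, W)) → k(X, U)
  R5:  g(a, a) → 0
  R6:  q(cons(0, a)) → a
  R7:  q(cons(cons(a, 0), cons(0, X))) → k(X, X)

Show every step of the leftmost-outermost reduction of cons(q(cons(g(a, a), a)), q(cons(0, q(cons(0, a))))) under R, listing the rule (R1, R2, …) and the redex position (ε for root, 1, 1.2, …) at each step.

cons(a, a)

1. cons(q(cons(g(a, a), a)), q(cons(0, q(cons(0, a)))))  →  cons(q(cons(0, a)), q(cons(0, q(cons(0, a)))))   [R5 at 1.1.1]
2. cons(q(cons(0, a)), q(cons(0, q(cons(0, a)))))  →  cons(a, q(cons(0, q(cons(0, a)))))   [R6 at 1]
3. cons(a, q(cons(0, q(cons(0, a)))))  →  cons(a, q(cons(0, a)))   [R6 at 2.1.2]
4. cons(a, q(cons(0, a)))  →  cons(a, a)   [R6 at 2]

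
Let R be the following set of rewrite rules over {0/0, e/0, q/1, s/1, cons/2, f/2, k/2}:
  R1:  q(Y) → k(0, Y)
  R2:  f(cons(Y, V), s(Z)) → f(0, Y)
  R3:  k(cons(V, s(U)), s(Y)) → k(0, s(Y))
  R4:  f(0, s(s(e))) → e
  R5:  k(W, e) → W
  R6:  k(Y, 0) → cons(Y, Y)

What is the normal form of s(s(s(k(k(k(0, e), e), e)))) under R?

s(s(s(0)))

1. s(s(s(k(k(k(0, e), e), e))))  →  s(s(s(k(k(0, e), e))))   [R5 at 1.1.1]
2. s(s(s(k(k(0, e), e))))  →  s(s(s(k(0, e))))   [R5 at 1.1.1]
3. s(s(s(k(0, e))))  →  s(s(s(0)))   [R5 at 1.1.1]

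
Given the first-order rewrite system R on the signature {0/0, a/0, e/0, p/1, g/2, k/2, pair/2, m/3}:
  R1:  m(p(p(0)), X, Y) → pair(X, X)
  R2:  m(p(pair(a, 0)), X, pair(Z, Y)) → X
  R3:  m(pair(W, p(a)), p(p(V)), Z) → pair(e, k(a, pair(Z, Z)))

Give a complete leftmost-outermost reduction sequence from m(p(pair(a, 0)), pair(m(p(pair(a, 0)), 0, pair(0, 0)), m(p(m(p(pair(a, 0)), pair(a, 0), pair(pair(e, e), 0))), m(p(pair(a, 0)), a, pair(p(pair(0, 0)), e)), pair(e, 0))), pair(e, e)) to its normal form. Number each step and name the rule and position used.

1. m(p(pair(a, 0)), pair(m(p(pair(a, 0)), 0, pair(0, 0)), m(p(m(p(pair(a, 0)), pair(a, 0), pair(pair(e, e), 0))), m(p(pair(a, 0)), a, pair(p(pair(0, 0)), e)), pair(e, 0))), pair(e, e))  →  pair(m(p(pair(a, 0)), 0, pair(0, 0)), m(p(m(p(pair(a, 0)), pair(a, 0), pair(pair(e, e), 0))), m(p(pair(a, 0)), a, pair(p(pair(0, 0)), e)), pair(e, 0)))   [R2 at ε]
2. pair(m(p(pair(a, 0)), 0, pair(0, 0)), m(p(m(p(pair(a, 0)), pair(a, 0), pair(pair(e, e), 0))), m(p(pair(a, 0)), a, pair(p(pair(0, 0)), e)), pair(e, 0)))  →  pair(0, m(p(m(p(pair(a, 0)), pair(a, 0), pair(pair(e, e), 0))), m(p(pair(a, 0)), a, pair(p(pair(0, 0)), e)), pair(e, 0)))   [R2 at 1]
3. pair(0, m(p(m(p(pair(a, 0)), pair(a, 0), pair(pair(e, e), 0))), m(p(pair(a, 0)), a, pair(p(pair(0, 0)), e)), pair(e, 0)))  →  pair(0, m(p(pair(a, 0)), m(p(pair(a, 0)), a, pair(p(pair(0, 0)), e)), pair(e, 0)))   [R2 at 2.1.1]
4. pair(0, m(p(pair(a, 0)), m(p(pair(a, 0)), a, pair(p(pair(0, 0)), e)), pair(e, 0)))  →  pair(0, m(p(pair(a, 0)), a, pair(p(pair(0, 0)), e)))   [R2 at 2]
5. pair(0, m(p(pair(a, 0)), a, pair(p(pair(0, 0)), e)))  →  pair(0, a)   [R2 at 2]

pair(0, a)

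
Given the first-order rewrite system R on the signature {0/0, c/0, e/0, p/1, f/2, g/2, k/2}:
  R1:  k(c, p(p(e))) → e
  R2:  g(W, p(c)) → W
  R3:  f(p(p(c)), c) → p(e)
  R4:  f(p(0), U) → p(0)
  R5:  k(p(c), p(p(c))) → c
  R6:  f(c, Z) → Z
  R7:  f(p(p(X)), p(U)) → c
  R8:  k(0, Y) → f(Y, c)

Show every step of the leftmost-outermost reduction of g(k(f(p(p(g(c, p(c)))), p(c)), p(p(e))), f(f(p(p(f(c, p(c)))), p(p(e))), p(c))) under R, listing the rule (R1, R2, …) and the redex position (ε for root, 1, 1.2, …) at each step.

e

1. g(k(f(p(p(g(c, p(c)))), p(c)), p(p(e))), f(f(p(p(f(c, p(c)))), p(p(e))), p(c)))  →  g(k(c, p(p(e))), f(f(p(p(f(c, p(c)))), p(p(e))), p(c)))   [R7 at 1.1]
2. g(k(c, p(p(e))), f(f(p(p(f(c, p(c)))), p(p(e))), p(c)))  →  g(e, f(f(p(p(f(c, p(c)))), p(p(e))), p(c)))   [R1 at 1]
3. g(e, f(f(p(p(f(c, p(c)))), p(p(e))), p(c)))  →  g(e, f(c, p(c)))   [R7 at 2.1]
4. g(e, f(c, p(c)))  →  g(e, p(c))   [R6 at 2]
5. g(e, p(c))  →  e   [R2 at ε]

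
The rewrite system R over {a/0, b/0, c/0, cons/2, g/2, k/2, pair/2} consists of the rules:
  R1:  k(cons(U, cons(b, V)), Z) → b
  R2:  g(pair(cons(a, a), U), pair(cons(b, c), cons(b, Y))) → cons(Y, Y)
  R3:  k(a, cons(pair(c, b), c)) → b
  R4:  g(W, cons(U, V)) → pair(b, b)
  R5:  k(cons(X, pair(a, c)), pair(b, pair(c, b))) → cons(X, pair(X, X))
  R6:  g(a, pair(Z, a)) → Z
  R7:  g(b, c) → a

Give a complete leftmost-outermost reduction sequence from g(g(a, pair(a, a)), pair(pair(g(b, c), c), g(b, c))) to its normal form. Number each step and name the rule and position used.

pair(a, c)

1. g(g(a, pair(a, a)), pair(pair(g(b, c), c), g(b, c)))  →  g(a, pair(pair(g(b, c), c), g(b, c)))   [R6 at 1]
2. g(a, pair(pair(g(b, c), c), g(b, c)))  →  g(a, pair(pair(a, c), g(b, c)))   [R7 at 2.1.1]
3. g(a, pair(pair(a, c), g(b, c)))  →  g(a, pair(pair(a, c), a))   [R7 at 2.2]
4. g(a, pair(pair(a, c), a))  →  pair(a, c)   [R6 at ε]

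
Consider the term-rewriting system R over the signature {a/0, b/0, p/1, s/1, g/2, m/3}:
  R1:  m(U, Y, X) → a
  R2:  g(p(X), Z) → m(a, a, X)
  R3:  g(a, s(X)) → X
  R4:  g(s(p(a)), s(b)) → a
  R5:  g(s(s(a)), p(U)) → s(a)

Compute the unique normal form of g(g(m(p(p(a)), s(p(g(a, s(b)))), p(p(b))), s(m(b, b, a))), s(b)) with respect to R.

1. g(g(m(p(p(a)), s(p(g(a, s(b)))), p(p(b))), s(m(b, b, a))), s(b))  →  g(g(a, s(m(b, b, a))), s(b))   [R1 at 1.1]
2. g(g(a, s(m(b, b, a))), s(b))  →  g(m(b, b, a), s(b))   [R3 at 1]
3. g(m(b, b, a), s(b))  →  g(a, s(b))   [R1 at 1]
4. g(a, s(b))  →  b   [R3 at ε]

b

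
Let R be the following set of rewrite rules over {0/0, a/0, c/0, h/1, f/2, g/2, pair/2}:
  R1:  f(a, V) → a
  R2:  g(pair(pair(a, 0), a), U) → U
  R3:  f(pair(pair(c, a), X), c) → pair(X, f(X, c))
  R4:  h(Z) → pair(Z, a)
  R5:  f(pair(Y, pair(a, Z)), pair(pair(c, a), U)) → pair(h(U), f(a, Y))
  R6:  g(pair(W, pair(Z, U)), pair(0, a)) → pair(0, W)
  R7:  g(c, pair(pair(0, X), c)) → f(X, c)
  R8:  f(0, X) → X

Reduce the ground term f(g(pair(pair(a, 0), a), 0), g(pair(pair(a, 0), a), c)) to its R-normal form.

c

1. f(g(pair(pair(a, 0), a), 0), g(pair(pair(a, 0), a), c))  →  f(0, g(pair(pair(a, 0), a), c))   [R2 at 1]
2. f(0, g(pair(pair(a, 0), a), c))  →  g(pair(pair(a, 0), a), c)   [R8 at ε]
3. g(pair(pair(a, 0), a), c)  →  c   [R2 at ε]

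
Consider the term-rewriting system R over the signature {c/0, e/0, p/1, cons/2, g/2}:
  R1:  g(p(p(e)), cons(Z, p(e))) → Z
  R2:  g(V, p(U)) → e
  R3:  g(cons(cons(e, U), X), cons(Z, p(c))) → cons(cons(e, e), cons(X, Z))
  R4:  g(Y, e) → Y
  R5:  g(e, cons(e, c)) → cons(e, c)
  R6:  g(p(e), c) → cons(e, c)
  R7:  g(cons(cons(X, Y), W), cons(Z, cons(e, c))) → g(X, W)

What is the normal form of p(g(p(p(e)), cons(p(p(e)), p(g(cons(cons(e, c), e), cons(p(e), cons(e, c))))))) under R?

1. p(g(p(p(e)), cons(p(p(e)), p(g(cons(cons(e, c), e), cons(p(e), cons(e, c)))))))  →  p(g(p(p(e)), cons(p(p(e)), p(g(e, e)))))   [R7 at 1.2.2.1]
2. p(g(p(p(e)), cons(p(p(e)), p(g(e, e)))))  →  p(g(p(p(e)), cons(p(p(e)), p(e))))   [R4 at 1.2.2.1]
3. p(g(p(p(e)), cons(p(p(e)), p(e))))  →  p(p(p(e)))   [R1 at 1]

p(p(p(e)))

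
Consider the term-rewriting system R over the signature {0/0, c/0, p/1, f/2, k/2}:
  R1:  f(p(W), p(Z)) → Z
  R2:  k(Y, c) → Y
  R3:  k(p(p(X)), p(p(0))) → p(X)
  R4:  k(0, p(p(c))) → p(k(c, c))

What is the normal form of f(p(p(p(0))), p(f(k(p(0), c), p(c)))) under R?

c

1. f(p(p(p(0))), p(f(k(p(0), c), p(c))))  →  f(k(p(0), c), p(c))   [R1 at ε]
2. f(k(p(0), c), p(c))  →  f(p(0), p(c))   [R2 at 1]
3. f(p(0), p(c))  →  c   [R1 at ε]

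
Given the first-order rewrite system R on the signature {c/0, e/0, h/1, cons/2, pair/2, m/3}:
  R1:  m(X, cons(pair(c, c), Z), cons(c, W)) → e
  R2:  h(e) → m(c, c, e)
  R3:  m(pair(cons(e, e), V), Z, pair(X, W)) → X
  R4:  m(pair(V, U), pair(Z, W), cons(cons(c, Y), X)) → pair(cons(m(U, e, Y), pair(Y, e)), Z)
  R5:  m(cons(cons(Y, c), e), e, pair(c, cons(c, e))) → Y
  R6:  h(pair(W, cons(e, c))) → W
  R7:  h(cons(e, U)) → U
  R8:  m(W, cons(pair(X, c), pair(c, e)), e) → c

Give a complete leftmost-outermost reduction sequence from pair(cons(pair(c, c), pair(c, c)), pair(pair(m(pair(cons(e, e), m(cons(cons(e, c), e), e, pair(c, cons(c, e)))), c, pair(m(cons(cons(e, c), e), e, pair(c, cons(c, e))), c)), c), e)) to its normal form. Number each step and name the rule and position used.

pair(cons(pair(c, c), pair(c, c)), pair(pair(e, c), e))

1. pair(cons(pair(c, c), pair(c, c)), pair(pair(m(pair(cons(e, e), m(cons(cons(e, c), e), e, pair(c, cons(c, e)))), c, pair(m(cons(cons(e, c), e), e, pair(c, cons(c, e))), c)), c), e))  →  pair(cons(pair(c, c), pair(c, c)), pair(pair(m(cons(cons(e, c), e), e, pair(c, cons(c, e))), c), e))   [R3 at 2.1.1]
2. pair(cons(pair(c, c), pair(c, c)), pair(pair(m(cons(cons(e, c), e), e, pair(c, cons(c, e))), c), e))  →  pair(cons(pair(c, c), pair(c, c)), pair(pair(e, c), e))   [R5 at 2.1.1]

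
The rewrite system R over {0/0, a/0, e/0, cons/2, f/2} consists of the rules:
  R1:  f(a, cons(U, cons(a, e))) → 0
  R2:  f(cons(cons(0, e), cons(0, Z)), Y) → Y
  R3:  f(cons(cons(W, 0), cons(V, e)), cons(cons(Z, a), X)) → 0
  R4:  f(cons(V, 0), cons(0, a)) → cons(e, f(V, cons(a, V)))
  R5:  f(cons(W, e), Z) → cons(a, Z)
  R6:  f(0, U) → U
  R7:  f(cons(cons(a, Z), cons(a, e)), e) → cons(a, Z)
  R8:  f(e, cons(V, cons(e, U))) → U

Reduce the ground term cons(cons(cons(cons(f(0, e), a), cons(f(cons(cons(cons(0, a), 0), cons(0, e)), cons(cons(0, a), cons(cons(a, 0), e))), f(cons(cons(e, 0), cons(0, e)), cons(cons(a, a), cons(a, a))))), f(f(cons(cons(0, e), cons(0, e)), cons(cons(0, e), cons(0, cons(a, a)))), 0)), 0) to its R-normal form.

1. cons(cons(cons(cons(f(0, e), a), cons(f(cons(cons(cons(0, a), 0), cons(0, e)), cons(cons(0, a), cons(cons(a, 0), e))), f(cons(cons(e, 0), cons(0, e)), cons(cons(a, a), cons(a, a))))), f(f(cons(cons(0, e), cons(0, e)), cons(cons(0, e), cons(0, cons(a, a)))), 0)), 0)  →  cons(cons(cons(cons(e, a), cons(f(cons(cons(cons(0, a), 0), cons(0, e)), cons(cons(0, a), cons(cons(a, 0), e))), f(cons(cons(e, 0), cons(0, e)), cons(cons(a, a), cons(a, a))))), f(f(cons(cons(0, e), cons(0, e)), cons(cons(0, e), cons(0, cons(a, a)))), 0)), 0)   [R6 at 1.1.1.1]
2. cons(cons(cons(cons(e, a), cons(f(cons(cons(cons(0, a), 0), cons(0, e)), cons(cons(0, a), cons(cons(a, 0), e))), f(cons(cons(e, 0), cons(0, e)), cons(cons(a, a), cons(a, a))))), f(f(cons(cons(0, e), cons(0, e)), cons(cons(0, e), cons(0, cons(a, a)))), 0)), 0)  →  cons(cons(cons(cons(e, a), cons(0, f(cons(cons(e, 0), cons(0, e)), cons(cons(a, a), cons(a, a))))), f(f(cons(cons(0, e), cons(0, e)), cons(cons(0, e), cons(0, cons(a, a)))), 0)), 0)   [R3 at 1.1.2.1]
3. cons(cons(cons(cons(e, a), cons(0, f(cons(cons(e, 0), cons(0, e)), cons(cons(a, a), cons(a, a))))), f(f(cons(cons(0, e), cons(0, e)), cons(cons(0, e), cons(0, cons(a, a)))), 0)), 0)  →  cons(cons(cons(cons(e, a), cons(0, 0)), f(f(cons(cons(0, e), cons(0, e)), cons(cons(0, e), cons(0, cons(a, a)))), 0)), 0)   [R3 at 1.1.2.2]
4. cons(cons(cons(cons(e, a), cons(0, 0)), f(f(cons(cons(0, e), cons(0, e)), cons(cons(0, e), cons(0, cons(a, a)))), 0)), 0)  →  cons(cons(cons(cons(e, a), cons(0, 0)), f(cons(cons(0, e), cons(0, cons(a, a))), 0)), 0)   [R2 at 1.2.1]
5. cons(cons(cons(cons(e, a), cons(0, 0)), f(cons(cons(0, e), cons(0, cons(a, a))), 0)), 0)  →  cons(cons(cons(cons(e, a), cons(0, 0)), 0), 0)   [R2 at 1.2]

cons(cons(cons(cons(e, a), cons(0, 0)), 0), 0)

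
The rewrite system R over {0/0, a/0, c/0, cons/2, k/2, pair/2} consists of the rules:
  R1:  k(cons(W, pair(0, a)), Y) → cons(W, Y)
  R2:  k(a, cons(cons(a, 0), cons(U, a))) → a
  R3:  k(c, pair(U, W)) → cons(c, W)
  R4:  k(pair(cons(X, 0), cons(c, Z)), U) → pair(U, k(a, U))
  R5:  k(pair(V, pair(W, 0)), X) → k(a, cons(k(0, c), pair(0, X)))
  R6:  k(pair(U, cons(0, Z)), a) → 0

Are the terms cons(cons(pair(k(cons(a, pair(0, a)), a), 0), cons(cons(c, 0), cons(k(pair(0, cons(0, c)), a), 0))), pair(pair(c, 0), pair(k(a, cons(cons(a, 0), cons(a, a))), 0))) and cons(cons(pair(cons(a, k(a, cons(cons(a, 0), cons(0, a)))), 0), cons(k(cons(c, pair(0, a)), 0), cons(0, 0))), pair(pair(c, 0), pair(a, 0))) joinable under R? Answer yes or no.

yes — NF(t₁) = cons(cons(pair(cons(a, a), 0), cons(cons(c, 0), cons(0, 0))), pair(pair(c, 0), pair(a, 0))), NF(t₂) = cons(cons(pair(cons(a, a), 0), cons(cons(c, 0), cons(0, 0))), pair(pair(c, 0), pair(a, 0)))

Reduce t₁ = cons(cons(pair(k(cons(a, pair(0, a)), a), 0), cons(cons(c, 0), cons(k(pair(0, cons(0, c)), a), 0))), pair(pair(c, 0), pair(k(a, cons(cons(a, 0), cons(a, a))), 0))):
1. cons(cons(pair(k(cons(a, pair(0, a)), a), 0), cons(cons(c, 0), cons(k(pair(0, cons(0, c)), a), 0))), pair(pair(c, 0), pair(k(a, cons(cons(a, 0), cons(a, a))), 0)))  →  cons(cons(pair(cons(a, a), 0), cons(cons(c, 0), cons(k(pair(0, cons(0, c)), a), 0))), pair(pair(c, 0), pair(k(a, cons(cons(a, 0), cons(a, a))), 0)))   [R1 at 1.1.1]
2. cons(cons(pair(cons(a, a), 0), cons(cons(c, 0), cons(k(pair(0, cons(0, c)), a), 0))), pair(pair(c, 0), pair(k(a, cons(cons(a, 0), cons(a, a))), 0)))  →  cons(cons(pair(cons(a, a), 0), cons(cons(c, 0), cons(0, 0))), pair(pair(c, 0), pair(k(a, cons(cons(a, 0), cons(a, a))), 0)))   [R6 at 1.2.2.1]
3. cons(cons(pair(cons(a, a), 0), cons(cons(c, 0), cons(0, 0))), pair(pair(c, 0), pair(k(a, cons(cons(a, 0), cons(a, a))), 0)))  →  cons(cons(pair(cons(a, a), 0), cons(cons(c, 0), cons(0, 0))), pair(pair(c, 0), pair(a, 0)))   [R2 at 2.2.1]

Reduce t₂ = cons(cons(pair(cons(a, k(a, cons(cons(a, 0), cons(0, a)))), 0), cons(k(cons(c, pair(0, a)), 0), cons(0, 0))), pair(pair(c, 0), pair(a, 0))):
1. cons(cons(pair(cons(a, k(a, cons(cons(a, 0), cons(0, a)))), 0), cons(k(cons(c, pair(0, a)), 0), cons(0, 0))), pair(pair(c, 0), pair(a, 0)))  →  cons(cons(pair(cons(a, a), 0), cons(k(cons(c, pair(0, a)), 0), cons(0, 0))), pair(pair(c, 0), pair(a, 0)))   [R2 at 1.1.1.2]
2. cons(cons(pair(cons(a, a), 0), cons(k(cons(c, pair(0, a)), 0), cons(0, 0))), pair(pair(c, 0), pair(a, 0)))  →  cons(cons(pair(cons(a, a), 0), cons(cons(c, 0), cons(0, 0))), pair(pair(c, 0), pair(a, 0)))   [R1 at 1.2.1]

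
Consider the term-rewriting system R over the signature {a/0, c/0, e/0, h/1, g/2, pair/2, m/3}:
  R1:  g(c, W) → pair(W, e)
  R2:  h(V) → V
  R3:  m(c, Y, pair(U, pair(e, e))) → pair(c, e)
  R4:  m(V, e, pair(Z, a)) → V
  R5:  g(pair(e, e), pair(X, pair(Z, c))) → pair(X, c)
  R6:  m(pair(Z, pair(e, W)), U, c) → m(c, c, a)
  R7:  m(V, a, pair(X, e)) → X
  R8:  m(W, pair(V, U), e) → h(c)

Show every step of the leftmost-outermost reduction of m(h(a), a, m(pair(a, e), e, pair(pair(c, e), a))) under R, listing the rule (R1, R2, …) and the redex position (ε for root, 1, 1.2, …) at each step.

1. m(h(a), a, m(pair(a, e), e, pair(pair(c, e), a)))  →  m(a, a, m(pair(a, e), e, pair(pair(c, e), a)))   [R2 at 1]
2. m(a, a, m(pair(a, e), e, pair(pair(c, e), a)))  →  m(a, a, pair(a, e))   [R4 at 3]
3. m(a, a, pair(a, e))  →  a   [R7 at ε]

a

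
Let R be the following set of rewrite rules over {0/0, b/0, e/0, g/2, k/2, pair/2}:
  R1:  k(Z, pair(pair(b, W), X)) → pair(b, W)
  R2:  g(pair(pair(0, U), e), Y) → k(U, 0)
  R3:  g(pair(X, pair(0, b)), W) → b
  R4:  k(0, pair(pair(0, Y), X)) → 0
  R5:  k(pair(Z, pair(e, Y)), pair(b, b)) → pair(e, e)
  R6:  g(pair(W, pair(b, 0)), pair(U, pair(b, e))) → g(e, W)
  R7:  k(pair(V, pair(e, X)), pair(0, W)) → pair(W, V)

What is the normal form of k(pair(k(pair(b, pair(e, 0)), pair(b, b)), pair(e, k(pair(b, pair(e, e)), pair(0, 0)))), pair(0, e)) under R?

pair(e, pair(e, e))

1. k(pair(k(pair(b, pair(e, 0)), pair(b, b)), pair(e, k(pair(b, pair(e, e)), pair(0, 0)))), pair(0, e))  →  pair(e, k(pair(b, pair(e, 0)), pair(b, b)))   [R7 at ε]
2. pair(e, k(pair(b, pair(e, 0)), pair(b, b)))  →  pair(e, pair(e, e))   [R5 at 2]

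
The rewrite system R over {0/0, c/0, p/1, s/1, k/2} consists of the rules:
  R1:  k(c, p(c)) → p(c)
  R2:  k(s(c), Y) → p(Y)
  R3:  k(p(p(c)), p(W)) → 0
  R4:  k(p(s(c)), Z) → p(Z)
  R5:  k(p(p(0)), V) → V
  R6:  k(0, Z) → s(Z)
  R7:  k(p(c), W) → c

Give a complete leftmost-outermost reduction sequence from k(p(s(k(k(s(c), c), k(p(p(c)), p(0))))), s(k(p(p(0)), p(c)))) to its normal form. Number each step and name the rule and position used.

p(s(p(c)))

1. k(p(s(k(k(s(c), c), k(p(p(c)), p(0))))), s(k(p(p(0)), p(c))))  →  k(p(s(k(p(c), k(p(p(c)), p(0))))), s(k(p(p(0)), p(c))))   [R2 at 1.1.1.1]
2. k(p(s(k(p(c), k(p(p(c)), p(0))))), s(k(p(p(0)), p(c))))  →  k(p(s(c)), s(k(p(p(0)), p(c))))   [R7 at 1.1.1]
3. k(p(s(c)), s(k(p(p(0)), p(c))))  →  p(s(k(p(p(0)), p(c))))   [R4 at ε]
4. p(s(k(p(p(0)), p(c))))  →  p(s(p(c)))   [R5 at 1.1]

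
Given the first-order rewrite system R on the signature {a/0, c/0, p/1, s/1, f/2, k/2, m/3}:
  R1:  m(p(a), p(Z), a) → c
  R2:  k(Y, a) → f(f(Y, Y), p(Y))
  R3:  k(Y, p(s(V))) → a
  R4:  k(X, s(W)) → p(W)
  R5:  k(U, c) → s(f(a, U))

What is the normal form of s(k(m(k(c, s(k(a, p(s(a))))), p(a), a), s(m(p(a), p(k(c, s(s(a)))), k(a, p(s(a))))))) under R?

1. s(k(m(k(c, s(k(a, p(s(a))))), p(a), a), s(m(p(a), p(k(c, s(s(a)))), k(a, p(s(a)))))))  →  s(p(m(p(a), p(k(c, s(s(a)))), k(a, p(s(a))))))   [R4 at 1]
2. s(p(m(p(a), p(k(c, s(s(a)))), k(a, p(s(a))))))  →  s(p(m(p(a), p(p(s(a))), k(a, p(s(a))))))   [R4 at 1.1.2.1]
3. s(p(m(p(a), p(p(s(a))), k(a, p(s(a))))))  →  s(p(m(p(a), p(p(s(a))), a)))   [R3 at 1.1.3]
4. s(p(m(p(a), p(p(s(a))), a)))  →  s(p(c))   [R1 at 1.1]

s(p(c))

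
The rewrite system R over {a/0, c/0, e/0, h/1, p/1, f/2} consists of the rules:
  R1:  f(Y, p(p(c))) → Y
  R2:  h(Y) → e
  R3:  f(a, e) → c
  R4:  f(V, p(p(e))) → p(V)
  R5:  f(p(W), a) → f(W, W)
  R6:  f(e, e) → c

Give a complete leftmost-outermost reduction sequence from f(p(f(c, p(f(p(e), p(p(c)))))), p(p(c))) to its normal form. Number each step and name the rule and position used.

p(p(c))

1. f(p(f(c, p(f(p(e), p(p(c)))))), p(p(c)))  →  p(f(c, p(f(p(e), p(p(c))))))   [R1 at ε]
2. p(f(c, p(f(p(e), p(p(c))))))  →  p(f(c, p(p(e))))   [R1 at 1.2.1]
3. p(f(c, p(p(e))))  →  p(p(c))   [R4 at 1]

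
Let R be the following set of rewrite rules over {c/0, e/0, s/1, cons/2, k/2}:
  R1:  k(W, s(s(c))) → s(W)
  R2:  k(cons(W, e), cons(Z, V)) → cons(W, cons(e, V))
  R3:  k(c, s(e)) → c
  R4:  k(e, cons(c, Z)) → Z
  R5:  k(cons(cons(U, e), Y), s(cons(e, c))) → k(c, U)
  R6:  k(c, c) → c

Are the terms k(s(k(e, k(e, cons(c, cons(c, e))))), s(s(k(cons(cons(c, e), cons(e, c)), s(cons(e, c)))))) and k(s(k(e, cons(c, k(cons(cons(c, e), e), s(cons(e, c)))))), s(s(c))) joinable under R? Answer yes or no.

Reduce t₁ = k(s(k(e, k(e, cons(c, cons(c, e))))), s(s(k(cons(cons(c, e), cons(e, c)), s(cons(e, c)))))):
1. k(s(k(e, k(e, cons(c, cons(c, e))))), s(s(k(cons(cons(c, e), cons(e, c)), s(cons(e, c))))))  →  k(s(k(e, cons(c, e))), s(s(k(cons(cons(c, e), cons(e, c)), s(cons(e, c))))))   [R4 at 1.1.2]
2. k(s(k(e, cons(c, e))), s(s(k(cons(cons(c, e), cons(e, c)), s(cons(e, c))))))  →  k(s(e), s(s(k(cons(cons(c, e), cons(e, c)), s(cons(e, c))))))   [R4 at 1.1]
3. k(s(e), s(s(k(cons(cons(c, e), cons(e, c)), s(cons(e, c))))))  →  k(s(e), s(s(k(c, c))))   [R5 at 2.1.1]
4. k(s(e), s(s(k(c, c))))  →  k(s(e), s(s(c)))   [R6 at 2.1.1]
5. k(s(e), s(s(c)))  →  s(s(e))   [R1 at ε]

Reduce t₂ = k(s(k(e, cons(c, k(cons(cons(c, e), e), s(cons(e, c)))))), s(s(c))):
1. k(s(k(e, cons(c, k(cons(cons(c, e), e), s(cons(e, c)))))), s(s(c)))  →  s(s(k(e, cons(c, k(cons(cons(c, e), e), s(cons(e, c)))))))   [R1 at ε]
2. s(s(k(e, cons(c, k(cons(cons(c, e), e), s(cons(e, c)))))))  →  s(s(k(cons(cons(c, e), e), s(cons(e, c)))))   [R4 at 1.1]
3. s(s(k(cons(cons(c, e), e), s(cons(e, c)))))  →  s(s(k(c, c)))   [R5 at 1.1]
4. s(s(k(c, c)))  →  s(s(c))   [R6 at 1.1]

no — NF(t₁) = s(s(e)), NF(t₂) = s(s(c))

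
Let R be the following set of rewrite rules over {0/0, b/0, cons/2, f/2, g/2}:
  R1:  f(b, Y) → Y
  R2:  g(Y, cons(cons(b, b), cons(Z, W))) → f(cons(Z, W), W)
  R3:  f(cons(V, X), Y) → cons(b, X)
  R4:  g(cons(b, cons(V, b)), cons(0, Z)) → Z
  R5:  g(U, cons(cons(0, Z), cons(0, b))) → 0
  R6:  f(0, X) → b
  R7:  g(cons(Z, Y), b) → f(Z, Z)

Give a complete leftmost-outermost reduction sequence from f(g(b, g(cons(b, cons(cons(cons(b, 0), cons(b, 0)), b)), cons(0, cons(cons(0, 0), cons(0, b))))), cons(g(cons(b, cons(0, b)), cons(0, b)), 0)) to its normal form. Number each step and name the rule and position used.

b

1. f(g(b, g(cons(b, cons(cons(cons(b, 0), cons(b, 0)), b)), cons(0, cons(cons(0, 0), cons(0, b))))), cons(g(cons(b, cons(0, b)), cons(0, b)), 0))  →  f(g(b, cons(cons(0, 0), cons(0, b))), cons(g(cons(b, cons(0, b)), cons(0, b)), 0))   [R4 at 1.2]
2. f(g(b, cons(cons(0, 0), cons(0, b))), cons(g(cons(b, cons(0, b)), cons(0, b)), 0))  →  f(0, cons(g(cons(b, cons(0, b)), cons(0, b)), 0))   [R5 at 1]
3. f(0, cons(g(cons(b, cons(0, b)), cons(0, b)), 0))  →  b   [R6 at ε]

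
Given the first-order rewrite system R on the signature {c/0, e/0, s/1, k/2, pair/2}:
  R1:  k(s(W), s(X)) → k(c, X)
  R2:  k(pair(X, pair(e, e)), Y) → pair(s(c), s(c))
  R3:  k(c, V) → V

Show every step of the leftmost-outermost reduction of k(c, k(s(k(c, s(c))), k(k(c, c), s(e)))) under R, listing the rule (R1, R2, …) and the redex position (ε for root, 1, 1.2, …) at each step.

1. k(c, k(s(k(c, s(c))), k(k(c, c), s(e))))  →  k(s(k(c, s(c))), k(k(c, c), s(e)))   [R3 at ε]
2. k(s(k(c, s(c))), k(k(c, c), s(e)))  →  k(s(s(c)), k(k(c, c), s(e)))   [R3 at 1.1]
3. k(s(s(c)), k(k(c, c), s(e)))  →  k(s(s(c)), k(c, s(e)))   [R3 at 2.1]
4. k(s(s(c)), k(c, s(e)))  →  k(s(s(c)), s(e))   [R3 at 2]
5. k(s(s(c)), s(e))  →  k(c, e)   [R1 at ε]
6. k(c, e)  →  e   [R3 at ε]

e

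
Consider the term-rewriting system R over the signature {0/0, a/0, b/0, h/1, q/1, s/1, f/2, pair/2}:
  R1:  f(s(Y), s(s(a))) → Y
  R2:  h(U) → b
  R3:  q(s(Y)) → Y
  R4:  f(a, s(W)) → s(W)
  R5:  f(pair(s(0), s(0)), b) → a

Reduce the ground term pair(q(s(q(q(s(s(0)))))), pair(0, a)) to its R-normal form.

pair(0, pair(0, a))

1. pair(q(s(q(q(s(s(0)))))), pair(0, a))  →  pair(q(q(s(s(0)))), pair(0, a))   [R3 at 1]
2. pair(q(q(s(s(0)))), pair(0, a))  →  pair(q(s(0)), pair(0, a))   [R3 at 1.1]
3. pair(q(s(0)), pair(0, a))  →  pair(0, pair(0, a))   [R3 at 1]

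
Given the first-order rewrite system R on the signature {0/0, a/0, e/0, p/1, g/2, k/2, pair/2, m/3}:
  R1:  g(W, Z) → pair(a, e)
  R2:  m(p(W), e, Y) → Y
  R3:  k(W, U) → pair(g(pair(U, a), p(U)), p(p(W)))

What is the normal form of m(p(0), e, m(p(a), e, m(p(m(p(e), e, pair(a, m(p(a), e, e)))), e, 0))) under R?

0

1. m(p(0), e, m(p(a), e, m(p(m(p(e), e, pair(a, m(p(a), e, e)))), e, 0)))  →  m(p(a), e, m(p(m(p(e), e, pair(a, m(p(a), e, e)))), e, 0))   [R2 at ε]
2. m(p(a), e, m(p(m(p(e), e, pair(a, m(p(a), e, e)))), e, 0))  →  m(p(m(p(e), e, pair(a, m(p(a), e, e)))), e, 0)   [R2 at ε]
3. m(p(m(p(e), e, pair(a, m(p(a), e, e)))), e, 0)  →  0   [R2 at ε]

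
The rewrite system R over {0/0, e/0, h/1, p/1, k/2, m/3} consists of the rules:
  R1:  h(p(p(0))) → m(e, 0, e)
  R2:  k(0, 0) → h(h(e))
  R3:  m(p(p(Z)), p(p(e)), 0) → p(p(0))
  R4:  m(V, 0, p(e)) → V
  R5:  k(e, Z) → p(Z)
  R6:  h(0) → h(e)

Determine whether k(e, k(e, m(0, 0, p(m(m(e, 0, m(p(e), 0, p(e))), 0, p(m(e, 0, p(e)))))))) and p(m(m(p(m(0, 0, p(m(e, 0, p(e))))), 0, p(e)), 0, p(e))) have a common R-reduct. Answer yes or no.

Reduce t₁ = k(e, k(e, m(0, 0, p(m(m(e, 0, m(p(e), 0, p(e))), 0, p(m(e, 0, p(e)))))))):
1. k(e, k(e, m(0, 0, p(m(m(e, 0, m(p(e), 0, p(e))), 0, p(m(e, 0, p(e))))))))  →  p(k(e, m(0, 0, p(m(m(e, 0, m(p(e), 0, p(e))), 0, p(m(e, 0, p(e))))))))   [R5 at ε]
2. p(k(e, m(0, 0, p(m(m(e, 0, m(p(e), 0, p(e))), 0, p(m(e, 0, p(e))))))))  →  p(p(m(0, 0, p(m(m(e, 0, m(p(e), 0, p(e))), 0, p(m(e, 0, p(e))))))))   [R5 at 1]
3. p(p(m(0, 0, p(m(m(e, 0, m(p(e), 0, p(e))), 0, p(m(e, 0, p(e))))))))  →  p(p(m(0, 0, p(m(m(e, 0, p(e)), 0, p(m(e, 0, p(e))))))))   [R4 at 1.1.3.1.1.3]
4. p(p(m(0, 0, p(m(m(e, 0, p(e)), 0, p(m(e, 0, p(e))))))))  →  p(p(m(0, 0, p(m(e, 0, p(m(e, 0, p(e))))))))   [R4 at 1.1.3.1.1]
5. p(p(m(0, 0, p(m(e, 0, p(m(e, 0, p(e))))))))  →  p(p(m(0, 0, p(m(e, 0, p(e))))))   [R4 at 1.1.3.1.3.1]
6. p(p(m(0, 0, p(m(e, 0, p(e))))))  →  p(p(m(0, 0, p(e))))   [R4 at 1.1.3.1]
7. p(p(m(0, 0, p(e))))  →  p(p(0))   [R4 at 1.1]

Reduce t₂ = p(m(m(p(m(0, 0, p(m(e, 0, p(e))))), 0, p(e)), 0, p(e))):
1. p(m(m(p(m(0, 0, p(m(e, 0, p(e))))), 0, p(e)), 0, p(e)))  →  p(m(p(m(0, 0, p(m(e, 0, p(e))))), 0, p(e)))   [R4 at 1]
2. p(m(p(m(0, 0, p(m(e, 0, p(e))))), 0, p(e)))  →  p(p(m(0, 0, p(m(e, 0, p(e))))))   [R4 at 1]
3. p(p(m(0, 0, p(m(e, 0, p(e))))))  →  p(p(m(0, 0, p(e))))   [R4 at 1.1.3.1]
4. p(p(m(0, 0, p(e))))  →  p(p(0))   [R4 at 1.1]

yes — NF(t₁) = p(p(0)), NF(t₂) = p(p(0))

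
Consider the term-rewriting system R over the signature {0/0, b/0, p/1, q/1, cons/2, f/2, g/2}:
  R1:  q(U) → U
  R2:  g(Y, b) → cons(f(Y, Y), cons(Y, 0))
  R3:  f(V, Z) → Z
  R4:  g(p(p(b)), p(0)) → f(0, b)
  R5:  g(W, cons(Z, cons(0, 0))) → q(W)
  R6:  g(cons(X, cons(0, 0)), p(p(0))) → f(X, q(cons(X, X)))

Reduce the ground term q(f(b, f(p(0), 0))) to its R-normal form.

0

1. q(f(b, f(p(0), 0)))  →  f(b, f(p(0), 0))   [R1 at ε]
2. f(b, f(p(0), 0))  →  f(p(0), 0)   [R3 at ε]
3. f(p(0), 0)  →  0   [R3 at ε]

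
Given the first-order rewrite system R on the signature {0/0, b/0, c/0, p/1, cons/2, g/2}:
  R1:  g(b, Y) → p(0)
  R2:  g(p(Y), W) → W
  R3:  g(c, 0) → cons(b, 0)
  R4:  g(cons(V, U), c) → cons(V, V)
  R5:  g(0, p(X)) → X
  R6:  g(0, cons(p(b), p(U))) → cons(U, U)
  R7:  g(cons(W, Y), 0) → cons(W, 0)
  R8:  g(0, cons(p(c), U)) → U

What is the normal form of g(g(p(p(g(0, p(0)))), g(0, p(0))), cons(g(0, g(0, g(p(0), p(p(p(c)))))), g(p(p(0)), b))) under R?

b

1. g(g(p(p(g(0, p(0)))), g(0, p(0))), cons(g(0, g(0, g(p(0), p(p(p(c)))))), g(p(p(0)), b)))  →  g(g(0, p(0)), cons(g(0, g(0, g(p(0), p(p(p(c)))))), g(p(p(0)), b)))   [R2 at 1]
2. g(g(0, p(0)), cons(g(0, g(0, g(p(0), p(p(p(c)))))), g(p(p(0)), b)))  →  g(0, cons(g(0, g(0, g(p(0), p(p(p(c)))))), g(p(p(0)), b)))   [R5 at 1]
3. g(0, cons(g(0, g(0, g(p(0), p(p(p(c)))))), g(p(p(0)), b)))  →  g(0, cons(g(0, g(0, p(p(p(c))))), g(p(p(0)), b)))   [R2 at 2.1.2.2]
4. g(0, cons(g(0, g(0, p(p(p(c))))), g(p(p(0)), b)))  →  g(0, cons(g(0, p(p(c))), g(p(p(0)), b)))   [R5 at 2.1.2]
5. g(0, cons(g(0, p(p(c))), g(p(p(0)), b)))  →  g(0, cons(p(c), g(p(p(0)), b)))   [R5 at 2.1]
6. g(0, cons(p(c), g(p(p(0)), b)))  →  g(p(p(0)), b)   [R8 at ε]
7. g(p(p(0)), b)  →  b   [R2 at ε]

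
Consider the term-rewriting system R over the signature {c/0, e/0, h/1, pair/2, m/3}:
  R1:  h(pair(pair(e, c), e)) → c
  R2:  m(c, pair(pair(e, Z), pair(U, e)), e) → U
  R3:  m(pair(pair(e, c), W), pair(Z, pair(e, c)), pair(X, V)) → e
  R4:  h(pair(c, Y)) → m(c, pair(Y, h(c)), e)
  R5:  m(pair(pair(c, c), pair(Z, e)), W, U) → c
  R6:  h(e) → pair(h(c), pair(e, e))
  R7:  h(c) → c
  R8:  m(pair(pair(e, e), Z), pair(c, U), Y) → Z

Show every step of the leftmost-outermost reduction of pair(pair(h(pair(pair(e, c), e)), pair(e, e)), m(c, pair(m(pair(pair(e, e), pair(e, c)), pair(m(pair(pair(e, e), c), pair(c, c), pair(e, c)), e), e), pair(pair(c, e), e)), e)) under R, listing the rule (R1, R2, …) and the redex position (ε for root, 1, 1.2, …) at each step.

pair(pair(c, pair(e, e)), pair(c, e))

1. pair(pair(h(pair(pair(e, c), e)), pair(e, e)), m(c, pair(m(pair(pair(e, e), pair(e, c)), pair(m(pair(pair(e, e), c), pair(c, c), pair(e, c)), e), e), pair(pair(c, e), e)), e))  →  pair(pair(c, pair(e, e)), m(c, pair(m(pair(pair(e, e), pair(e, c)), pair(m(pair(pair(e, e), c), pair(c, c), pair(e, c)), e), e), pair(pair(c, e), e)), e))   [R1 at 1.1]
2. pair(pair(c, pair(e, e)), m(c, pair(m(pair(pair(e, e), pair(e, c)), pair(m(pair(pair(e, e), c), pair(c, c), pair(e, c)), e), e), pair(pair(c, e), e)), e))  →  pair(pair(c, pair(e, e)), m(c, pair(m(pair(pair(e, e), pair(e, c)), pair(c, e), e), pair(pair(c, e), e)), e))   [R8 at 2.2.1.2.1]
3. pair(pair(c, pair(e, e)), m(c, pair(m(pair(pair(e, e), pair(e, c)), pair(c, e), e), pair(pair(c, e), e)), e))  →  pair(pair(c, pair(e, e)), m(c, pair(pair(e, c), pair(pair(c, e), e)), e))   [R8 at 2.2.1]
4. pair(pair(c, pair(e, e)), m(c, pair(pair(e, c), pair(pair(c, e), e)), e))  →  pair(pair(c, pair(e, e)), pair(c, e))   [R2 at 2]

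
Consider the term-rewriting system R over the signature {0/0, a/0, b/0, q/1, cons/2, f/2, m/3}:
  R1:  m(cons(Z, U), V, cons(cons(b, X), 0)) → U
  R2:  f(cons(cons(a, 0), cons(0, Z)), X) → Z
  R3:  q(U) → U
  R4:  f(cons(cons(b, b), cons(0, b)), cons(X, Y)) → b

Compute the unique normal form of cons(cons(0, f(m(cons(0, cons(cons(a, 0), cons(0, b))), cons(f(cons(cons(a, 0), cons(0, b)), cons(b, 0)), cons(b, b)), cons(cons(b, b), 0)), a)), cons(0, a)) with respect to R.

cons(cons(0, b), cons(0, a))

1. cons(cons(0, f(m(cons(0, cons(cons(a, 0), cons(0, b))), cons(f(cons(cons(a, 0), cons(0, b)), cons(b, 0)), cons(b, b)), cons(cons(b, b), 0)), a)), cons(0, a))  →  cons(cons(0, f(cons(cons(a, 0), cons(0, b)), a)), cons(0, a))   [R1 at 1.2.1]
2. cons(cons(0, f(cons(cons(a, 0), cons(0, b)), a)), cons(0, a))  →  cons(cons(0, b), cons(0, a))   [R2 at 1.2]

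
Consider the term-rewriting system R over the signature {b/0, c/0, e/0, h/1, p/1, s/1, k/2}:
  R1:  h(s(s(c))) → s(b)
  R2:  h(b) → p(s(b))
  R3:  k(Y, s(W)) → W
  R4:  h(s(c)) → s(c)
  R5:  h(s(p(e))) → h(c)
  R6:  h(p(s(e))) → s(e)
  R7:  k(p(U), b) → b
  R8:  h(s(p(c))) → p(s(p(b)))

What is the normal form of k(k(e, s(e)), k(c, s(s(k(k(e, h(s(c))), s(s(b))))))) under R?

1. k(k(e, s(e)), k(c, s(s(k(k(e, h(s(c))), s(s(b)))))))  →  k(e, k(c, s(s(k(k(e, h(s(c))), s(s(b)))))))   [R3 at 1]
2. k(e, k(c, s(s(k(k(e, h(s(c))), s(s(b)))))))  →  k(e, s(k(k(e, h(s(c))), s(s(b)))))   [R3 at 2]
3. k(e, s(k(k(e, h(s(c))), s(s(b)))))  →  k(k(e, h(s(c))), s(s(b)))   [R3 at ε]
4. k(k(e, h(s(c))), s(s(b)))  →  s(b)   [R3 at ε]

s(b)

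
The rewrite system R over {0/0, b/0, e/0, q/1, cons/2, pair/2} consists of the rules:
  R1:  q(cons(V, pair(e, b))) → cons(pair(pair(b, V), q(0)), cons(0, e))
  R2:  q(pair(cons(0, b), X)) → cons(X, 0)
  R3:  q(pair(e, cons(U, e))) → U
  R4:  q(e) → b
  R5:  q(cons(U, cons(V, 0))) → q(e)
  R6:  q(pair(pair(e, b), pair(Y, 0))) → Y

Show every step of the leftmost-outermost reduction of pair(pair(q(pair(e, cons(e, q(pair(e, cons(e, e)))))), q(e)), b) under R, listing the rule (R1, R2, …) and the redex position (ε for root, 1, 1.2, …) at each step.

1. pair(pair(q(pair(e, cons(e, q(pair(e, cons(e, e)))))), q(e)), b)  →  pair(pair(q(pair(e, cons(e, e))), q(e)), b)   [R3 at 1.1.1.2.2]
2. pair(pair(q(pair(e, cons(e, e))), q(e)), b)  →  pair(pair(e, q(e)), b)   [R3 at 1.1]
3. pair(pair(e, q(e)), b)  →  pair(pair(e, b), b)   [R4 at 1.2]

pair(pair(e, b), b)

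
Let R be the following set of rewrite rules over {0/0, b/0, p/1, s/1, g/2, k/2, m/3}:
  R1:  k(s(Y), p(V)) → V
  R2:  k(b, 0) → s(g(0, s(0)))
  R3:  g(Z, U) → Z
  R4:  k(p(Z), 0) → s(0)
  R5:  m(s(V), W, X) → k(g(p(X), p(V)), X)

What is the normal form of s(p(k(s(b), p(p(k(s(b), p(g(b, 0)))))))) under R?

s(p(p(b)))

1. s(p(k(s(b), p(p(k(s(b), p(g(b, 0))))))))  →  s(p(p(k(s(b), p(g(b, 0))))))   [R1 at 1.1]
2. s(p(p(k(s(b), p(g(b, 0))))))  →  s(p(p(g(b, 0))))   [R1 at 1.1.1]
3. s(p(p(g(b, 0))))  →  s(p(p(b)))   [R3 at 1.1.1]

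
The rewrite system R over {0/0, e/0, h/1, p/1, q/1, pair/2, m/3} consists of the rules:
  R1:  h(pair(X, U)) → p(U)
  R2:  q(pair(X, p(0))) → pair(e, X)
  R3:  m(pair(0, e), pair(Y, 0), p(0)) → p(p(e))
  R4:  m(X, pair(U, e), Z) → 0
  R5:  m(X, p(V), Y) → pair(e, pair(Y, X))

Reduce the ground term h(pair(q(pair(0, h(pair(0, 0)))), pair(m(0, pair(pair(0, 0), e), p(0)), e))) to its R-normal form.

p(pair(0, e))

1. h(pair(q(pair(0, h(pair(0, 0)))), pair(m(0, pair(pair(0, 0), e), p(0)), e)))  →  p(pair(m(0, pair(pair(0, 0), e), p(0)), e))   [R1 at ε]
2. p(pair(m(0, pair(pair(0, 0), e), p(0)), e))  →  p(pair(0, e))   [R4 at 1.1]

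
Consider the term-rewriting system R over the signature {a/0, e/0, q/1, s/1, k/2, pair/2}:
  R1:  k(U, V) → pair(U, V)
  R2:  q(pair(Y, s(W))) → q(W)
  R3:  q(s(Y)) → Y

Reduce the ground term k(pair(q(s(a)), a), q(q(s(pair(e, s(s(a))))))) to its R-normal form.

1. k(pair(q(s(a)), a), q(q(s(pair(e, s(s(a)))))))  →  pair(pair(q(s(a)), a), q(q(s(pair(e, s(s(a)))))))   [R1 at ε]
2. pair(pair(q(s(a)), a), q(q(s(pair(e, s(s(a)))))))  →  pair(pair(a, a), q(q(s(pair(e, s(s(a)))))))   [R3 at 1.1]
3. pair(pair(a, a), q(q(s(pair(e, s(s(a)))))))  →  pair(pair(a, a), q(pair(e, s(s(a)))))   [R3 at 2.1]
4. pair(pair(a, a), q(pair(e, s(s(a)))))  →  pair(pair(a, a), q(s(a)))   [R2 at 2]
5. pair(pair(a, a), q(s(a)))  →  pair(pair(a, a), a)   [R3 at 2]

pair(pair(a, a), a)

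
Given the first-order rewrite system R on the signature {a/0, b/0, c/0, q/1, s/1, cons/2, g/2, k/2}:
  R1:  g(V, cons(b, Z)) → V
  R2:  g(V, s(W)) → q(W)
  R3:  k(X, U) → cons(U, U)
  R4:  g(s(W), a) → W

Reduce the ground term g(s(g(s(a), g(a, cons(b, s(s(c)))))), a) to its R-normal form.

a

1. g(s(g(s(a), g(a, cons(b, s(s(c)))))), a)  →  g(s(a), g(a, cons(b, s(s(c)))))   [R4 at ε]
2. g(s(a), g(a, cons(b, s(s(c)))))  →  g(s(a), a)   [R1 at 2]
3. g(s(a), a)  →  a   [R4 at ε]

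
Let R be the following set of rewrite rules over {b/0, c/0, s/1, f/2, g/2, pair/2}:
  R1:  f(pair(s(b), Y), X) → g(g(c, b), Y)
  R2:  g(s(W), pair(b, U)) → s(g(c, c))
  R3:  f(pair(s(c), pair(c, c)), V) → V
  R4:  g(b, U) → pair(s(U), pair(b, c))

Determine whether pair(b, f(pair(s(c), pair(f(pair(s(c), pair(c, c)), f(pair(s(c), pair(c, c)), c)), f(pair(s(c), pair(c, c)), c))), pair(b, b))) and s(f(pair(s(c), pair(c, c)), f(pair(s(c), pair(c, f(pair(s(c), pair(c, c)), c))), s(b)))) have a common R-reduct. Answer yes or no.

Reduce t₁ = pair(b, f(pair(s(c), pair(f(pair(s(c), pair(c, c)), f(pair(s(c), pair(c, c)), c)), f(pair(s(c), pair(c, c)), c))), pair(b, b))):
1. pair(b, f(pair(s(c), pair(f(pair(s(c), pair(c, c)), f(pair(s(c), pair(c, c)), c)), f(pair(s(c), pair(c, c)), c))), pair(b, b)))  →  pair(b, f(pair(s(c), pair(f(pair(s(c), pair(c, c)), c), f(pair(s(c), pair(c, c)), c))), pair(b, b)))   [R3 at 2.1.2.1]
2. pair(b, f(pair(s(c), pair(f(pair(s(c), pair(c, c)), c), f(pair(s(c), pair(c, c)), c))), pair(b, b)))  →  pair(b, f(pair(s(c), pair(c, f(pair(s(c), pair(c, c)), c))), pair(b, b)))   [R3 at 2.1.2.1]
3. pair(b, f(pair(s(c), pair(c, f(pair(s(c), pair(c, c)), c))), pair(b, b)))  →  pair(b, f(pair(s(c), pair(c, c)), pair(b, b)))   [R3 at 2.1.2.2]
4. pair(b, f(pair(s(c), pair(c, c)), pair(b, b)))  →  pair(b, pair(b, b))   [R3 at 2]

Reduce t₂ = s(f(pair(s(c), pair(c, c)), f(pair(s(c), pair(c, f(pair(s(c), pair(c, c)), c))), s(b)))):
1. s(f(pair(s(c), pair(c, c)), f(pair(s(c), pair(c, f(pair(s(c), pair(c, c)), c))), s(b))))  →  s(f(pair(s(c), pair(c, f(pair(s(c), pair(c, c)), c))), s(b)))   [R3 at 1]
2. s(f(pair(s(c), pair(c, f(pair(s(c), pair(c, c)), c))), s(b)))  →  s(f(pair(s(c), pair(c, c)), s(b)))   [R3 at 1.1.2.2]
3. s(f(pair(s(c), pair(c, c)), s(b)))  →  s(s(b))   [R3 at 1]

no — NF(t₁) = pair(b, pair(b, b)), NF(t₂) = s(s(b))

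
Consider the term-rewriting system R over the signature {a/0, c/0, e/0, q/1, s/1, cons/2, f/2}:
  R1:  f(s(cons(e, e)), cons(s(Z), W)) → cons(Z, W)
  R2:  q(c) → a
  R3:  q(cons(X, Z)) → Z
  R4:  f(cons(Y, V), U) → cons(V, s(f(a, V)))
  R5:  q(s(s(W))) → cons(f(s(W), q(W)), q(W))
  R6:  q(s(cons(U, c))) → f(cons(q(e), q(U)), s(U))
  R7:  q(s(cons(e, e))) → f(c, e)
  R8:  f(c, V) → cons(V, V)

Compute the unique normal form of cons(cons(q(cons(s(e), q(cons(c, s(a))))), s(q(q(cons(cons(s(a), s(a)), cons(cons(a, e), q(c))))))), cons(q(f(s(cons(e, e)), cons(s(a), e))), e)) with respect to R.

1. cons(cons(q(cons(s(e), q(cons(c, s(a))))), s(q(q(cons(cons(s(a), s(a)), cons(cons(a, e), q(c))))))), cons(q(f(s(cons(e, e)), cons(s(a), e))), e))  →  cons(cons(q(cons(c, s(a))), s(q(q(cons(cons(s(a), s(a)), cons(cons(a, e), q(c))))))), cons(q(f(s(cons(e, e)), cons(s(a), e))), e))   [R3 at 1.1]
2. cons(cons(q(cons(c, s(a))), s(q(q(cons(cons(s(a), s(a)), cons(cons(a, e), q(c))))))), cons(q(f(s(cons(e, e)), cons(s(a), e))), e))  →  cons(cons(s(a), s(q(q(cons(cons(s(a), s(a)), cons(cons(a, e), q(c))))))), cons(q(f(s(cons(e, e)), cons(s(a), e))), e))   [R3 at 1.1]
3. cons(cons(s(a), s(q(q(cons(cons(s(a), s(a)), cons(cons(a, e), q(c))))))), cons(q(f(s(cons(e, e)), cons(s(a), e))), e))  →  cons(cons(s(a), s(q(cons(cons(a, e), q(c))))), cons(q(f(s(cons(e, e)), cons(s(a), e))), e))   [R3 at 1.2.1.1]
4. cons(cons(s(a), s(q(cons(cons(a, e), q(c))))), cons(q(f(s(cons(e, e)), cons(s(a), e))), e))  →  cons(cons(s(a), s(q(c))), cons(q(f(s(cons(e, e)), cons(s(a), e))), e))   [R3 at 1.2.1]
5. cons(cons(s(a), s(q(c))), cons(q(f(s(cons(e, e)), cons(s(a), e))), e))  →  cons(cons(s(a), s(a)), cons(q(f(s(cons(e, e)), cons(s(a), e))), e))   [R2 at 1.2.1]
6. cons(cons(s(a), s(a)), cons(q(f(s(cons(e, e)), cons(s(a), e))), e))  →  cons(cons(s(a), s(a)), cons(q(cons(a, e)), e))   [R1 at 2.1.1]
7. cons(cons(s(a), s(a)), cons(q(cons(a, e)), e))  →  cons(cons(s(a), s(a)), cons(e, e))   [R3 at 2.1]

cons(cons(s(a), s(a)), cons(e, e))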